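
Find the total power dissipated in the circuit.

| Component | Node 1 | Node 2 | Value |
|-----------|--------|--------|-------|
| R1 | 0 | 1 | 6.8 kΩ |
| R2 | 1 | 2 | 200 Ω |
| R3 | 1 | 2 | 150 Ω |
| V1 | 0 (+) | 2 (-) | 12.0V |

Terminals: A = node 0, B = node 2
Nodal analysis, taking node 2 as the 0 V reference.
Source V1 fixes V_0 = 12 V.
KCL at each unknown node (sum of currents leaving = 0; resistances in Ω):
  Node 1: (V_1 - 12)/6800 + (V_1 - 0)/200 + (V_1 - 0)/150 = 0
Collecting terms: 0.01181 × V_1 = 0.001765  =>  V_1 = 0.1494 V
Power in each resistor, P = (ΔV)²/R:
  P_R1 = (12 - 0.1494)²/6800 = 0.02065 W
  P_R2 = (0.1494 - 0)²/200 = 0.0001116 W
  P_R3 = (0.1494 - 0)²/150 = 0.0001488 W
P_total = P_R1 + P_R2 + P_R3 = 0.02091 W

Final answer: 0.02091 W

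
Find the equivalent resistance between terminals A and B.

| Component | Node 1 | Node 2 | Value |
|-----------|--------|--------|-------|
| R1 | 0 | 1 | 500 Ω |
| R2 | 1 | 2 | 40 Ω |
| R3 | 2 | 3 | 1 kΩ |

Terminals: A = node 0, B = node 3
Reduce the network between node 0 (A) and node 3 (B) by series/parallel combination:
  Rs1 = R1 + R2 (series, joined only at node 1) = 500 + 40 = 540 Ω
  Rs2 = R3 + Rs1 (series, joined only at node 2) = 1000 + 540 = 1540 Ω
R_eq = 1.54 kΩ

Final answer: 1.54 kΩ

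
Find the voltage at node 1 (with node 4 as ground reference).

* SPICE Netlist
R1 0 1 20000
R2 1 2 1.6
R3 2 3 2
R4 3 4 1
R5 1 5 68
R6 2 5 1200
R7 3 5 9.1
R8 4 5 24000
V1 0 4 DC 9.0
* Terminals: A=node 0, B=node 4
Nodal analysis, taking node 4 as the 0 V reference.
Source V1 fixes V_0 = 9 V.
KCL at each unknown node (sum of currents leaving = 0; resistances in Ω):
  Node 1: (V_1 - 9)/20000 + (V_1 - V_2)/1.6 + (V_1 - V_5)/68 = 0
  Node 2: (V_2 - V_1)/1.6 + (V_2 - V_3)/2 + (V_2 - V_5)/1200 = 0
  Node 3: (V_3 - V_2)/2 + (V_3 - 0)/1 + (V_3 - V_5)/9.1 = 0
  Node 5: (V_5 - V_1)/68 + (V_5 - V_2)/1200 + (V_5 - V_3)/9.1 + (V_5 - 0)/24000 = 0
Collecting terms (coefficients in siemens):
  0.6398·V_1 - 0.625·V_2 - 0.01471·V_5 = 0.00045
  1.126·V_2 - 0.625·V_1 - 0.5·V_3 - 0.0008333·V_5 = 0
  1.61·V_3 - 0.5·V_2 - 0.1099·V_5 = 0
  0.1255·V_5 - 0.01471·V_1 - 0.0008333·V_2 - 0.1099·V_3 = 0
Solving these 4 simultaneous equations (Gaussian elimination) gives:
  V_1 = 0.001996 V, V_2 = 0.001309 V, V_3 = 0.0004499 V, V_5 = 0.0006367 V
The requested potential is V_1 = 0.001996 V.

Final answer: V_1 = 0.001996 V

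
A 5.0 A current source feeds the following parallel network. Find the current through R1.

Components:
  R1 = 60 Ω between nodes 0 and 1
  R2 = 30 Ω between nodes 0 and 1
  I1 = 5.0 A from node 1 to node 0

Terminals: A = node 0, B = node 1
All resistors sit directly between nodes 0 and 1, so they are in parallel and share one voltage V; the full source current 5 A splits among them.
1/R_par = 1/60 + 1/30 = 0.05 S  =>  R_par = 20 Ω
V = I × R_par = 5 × 20 = 100 V
I_R1 = V/R1 = 100/60 = 1.667 A

Final answer: 1.667 A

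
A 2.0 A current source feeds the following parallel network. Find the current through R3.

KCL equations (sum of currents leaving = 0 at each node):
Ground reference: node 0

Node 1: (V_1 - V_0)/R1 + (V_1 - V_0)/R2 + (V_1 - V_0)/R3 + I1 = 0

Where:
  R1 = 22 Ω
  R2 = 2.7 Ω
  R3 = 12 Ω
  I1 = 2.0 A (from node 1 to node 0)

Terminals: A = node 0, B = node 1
All resistors sit directly between nodes 0 and 1, so they are in parallel and share one voltage V; the full source current 2 A splits among them.
1/R_par = 1/22 + 1/2.7 + 1/12 = 0.4992 S  =>  R_par = 2.003 Ω
V = I × R_par = 2 × 2.003 = 4.007 V
I_R3 = V/R3 = 4.007/12 = 0.3339 A

Final answer: 0.3339 A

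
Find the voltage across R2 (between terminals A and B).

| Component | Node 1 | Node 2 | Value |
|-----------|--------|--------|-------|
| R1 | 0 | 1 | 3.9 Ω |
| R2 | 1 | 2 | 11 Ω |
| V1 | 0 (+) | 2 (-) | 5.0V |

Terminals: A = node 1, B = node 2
R1 and R2 are in series across V1 (node 0 → node 1 → node 2), and the output A–B is taken across R2, so this is a voltage divider.
Series current: I = V1/(R1 + R2) = 5/(3.9 + 11) = 5/14.9 = 0.3356 A
V_R2 = I × R2 = V1 × R2/(R1 + R2) = 5 × 11/14.9 = 3.691 V

Final answer: 3.691 V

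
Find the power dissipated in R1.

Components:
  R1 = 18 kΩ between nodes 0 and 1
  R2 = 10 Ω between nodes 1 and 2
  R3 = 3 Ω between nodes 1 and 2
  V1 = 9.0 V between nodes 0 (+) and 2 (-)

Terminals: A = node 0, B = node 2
Nodal analysis, taking node 2 as the 0 V reference.
Source V1 fixes V_0 = 9 V.
KCL at each unknown node (sum of currents leaving = 0; resistances in Ω):
  Node 1: (V_1 - 9)/18000 + (V_1 - 0)/10 + (V_1 - 0)/3 = 0
Collecting terms: 0.4334 × V_1 = 0.0005  =>  V_1 = 0.001154 V
I_R1 = (V_0 - V_1)/R1 = (9 - 0.001154)/18000 = 0.0004999 A
P_R1 = I_R1² × R1 = (0.0004999)² × 18000 = 0.004499 W

Final answer: 0.004499 W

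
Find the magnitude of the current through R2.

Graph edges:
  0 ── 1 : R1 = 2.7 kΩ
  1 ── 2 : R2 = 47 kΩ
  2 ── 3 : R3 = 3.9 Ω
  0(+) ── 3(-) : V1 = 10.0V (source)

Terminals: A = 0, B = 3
Nodal analysis, taking node 3 as the 0 V reference.
Source V1 fixes V_0 = 10 V.
KCL at each unknown node (sum of currents leaving = 0; resistances in Ω):
  Node 1: (V_1 - 10)/2700 + (V_1 - V_2)/47000 = 0
  Node 2: (V_2 - V_1)/47000 + (V_2 - 0)/3.9 = 0
Collecting terms (coefficients in siemens):
  0.0003916·V_1 - 0.00002128·V_2 = 0.003704
  0.2564·V_2 - 0.00002128·V_1 = 0
Determinant D = (0.0003916)(0.2564) - (-0.00002128)(-0.00002128) = 0.0001004
V_1 = [(0.003704)(0.2564) - (-0.00002128)(0)]/D = 9.457 V
V_2 = [(0.0003916)(0) - (0.003704)(-0.00002128)]/D = 0.0007846 V
I_R2 = (V_1 - V_2)/R2 = (9.457 - 0.0007846)/47000 = 0.0002012 A
|I_R2| = 0.0002012 A

Final answer: |I_R2| = 0.0002012 A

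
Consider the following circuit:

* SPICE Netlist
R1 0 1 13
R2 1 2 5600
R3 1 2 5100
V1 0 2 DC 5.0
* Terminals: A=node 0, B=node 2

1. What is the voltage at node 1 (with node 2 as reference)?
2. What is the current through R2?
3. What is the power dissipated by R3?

Nodal analysis, taking node 2 as the 0 V reference.
Source V1 fixes V_0 = 5 V.
KCL at each unknown node (sum of currents leaving = 0; resistances in Ω):
  Node 1: (V_1 - 5)/13 + (V_1 - 0)/5600 + (V_1 - 0)/5100 = 0
Collecting terms: 0.0773 × V_1 = 0.3846  =>  V_1 = 4.976 V
Part 1:
  Read off the nodal solution: V_1 = 4.976 V
Part 2:
  I_R2 = (V_1 - V_2)/R2 = (4.976 - 0)/5600 = 0.0008885 A
  Magnitude: I_R2 = 0.0008885 A
Part 3:
  I_R3 = (V_1 - V_2)/R3 = (4.976 - 0)/5100 = 0.0009756 A
  P_R3 = I_R3² × R3 = (0.0009756)² × 5100 = 0.004855 W

Final answers:
1. V_1 = 4.976 V
2. I_R2 = 0.0008885 A
3. P_R3 = 0.004855 W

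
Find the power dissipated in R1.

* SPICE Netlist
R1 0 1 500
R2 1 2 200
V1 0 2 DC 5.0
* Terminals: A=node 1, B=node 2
Nodal analysis, taking node 2 as the 0 V reference.
Source V1 fixes V_0 = 5 V.
KCL at each unknown node (sum of currents leaving = 0; resistances in Ω):
  Node 1: (V_1 - 5)/500 + (V_1 - 0)/200 = 0
Collecting terms: 0.007 × V_1 = 0.01  =>  V_1 = 1.429 V
I_R1 = (V_0 - V_1)/R1 = (5 - 1.429)/500 = 0.007143 A
P_R1 = I_R1² × R1 = (0.007143)² × 500 = 0.02551 W

Final answer: 0.02551 W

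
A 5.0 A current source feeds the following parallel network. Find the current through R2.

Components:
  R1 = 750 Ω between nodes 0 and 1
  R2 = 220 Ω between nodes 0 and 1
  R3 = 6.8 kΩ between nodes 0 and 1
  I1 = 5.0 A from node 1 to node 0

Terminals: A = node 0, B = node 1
All resistors sit directly between nodes 0 and 1, so they are in parallel and share one voltage V; the full source current 5 A splits among them.
1/R_par = 1/750 + 1/220 + 1/6800 = 0.006026 S  =>  R_par = 166 Ω
V = I × R_par = 5 × 166 = 829.8 V
I_R2 = V/R2 = 829.8/220 = 3.772 A

Final answer: 3.772 A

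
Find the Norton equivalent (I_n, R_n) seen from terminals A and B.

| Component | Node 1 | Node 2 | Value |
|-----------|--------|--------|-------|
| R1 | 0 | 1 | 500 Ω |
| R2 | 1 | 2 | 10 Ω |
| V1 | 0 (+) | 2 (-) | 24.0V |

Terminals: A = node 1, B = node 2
Find the Thévenin equivalent first; then I_n = V_th/R_th and R_n = R_th.
Step 1 — V_th is the open-circuit voltage V_A - V_B (nothing connected across the terminals).
Nodal analysis, taking node 2 as the 0 V reference.
Source V1 fixes V_0 = 24 V.
KCL at each unknown node (sum of currents leaving = 0; resistances in Ω):
  Node 1: (V_1 - 24)/500 + (V_1 - 0)/10 = 0
Collecting terms: 0.102 × V_1 = 0.048  =>  V_1 = 0.4706 V
V_th = V_1 - V_2 = 0.4706 - 0 = 0.4706 V
Step 2 — R_th: zero the source — replace V1 by a short circuit (node 2 merges into node 0) — and find the resistance seen between A (node 1) and B (node 0).
Reduce the network between node 1 (A) and node 0 (B) by series/parallel combination:
  Rp1 = R1 ‖ R2 (parallel, both between nodes 0 and 1) = 1/(1/500 + 1/10) = 9.804 Ω
R_th = 9.804 Ω
I_n = V_th/R_th = 0.4706/9.804 = 0.048 A, and R_n = R_th = 9.804 Ω

Final answer: I_n = 0.048 A, R_n = 9.804 Ω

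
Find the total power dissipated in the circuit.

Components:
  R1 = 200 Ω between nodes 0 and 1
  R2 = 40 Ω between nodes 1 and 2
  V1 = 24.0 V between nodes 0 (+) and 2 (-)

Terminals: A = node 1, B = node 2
Nodal analysis, taking node 2 as the 0 V reference.
Source V1 fixes V_0 = 24 V.
KCL at each unknown node (sum of currents leaving = 0; resistances in Ω):
  Node 1: (V_1 - 24)/200 + (V_1 - 0)/40 = 0
Collecting terms: 0.03 × V_1 = 0.12  =>  V_1 = 4 V
Power in each resistor, P = (ΔV)²/R:
  P_R1 = (24 - 4)²/200 = 2 W
  P_R2 = (4 - 0)²/40 = 0.4 W
P_total = P_R1 + P_R2 = 2.4 W

Final answer: 2.4 W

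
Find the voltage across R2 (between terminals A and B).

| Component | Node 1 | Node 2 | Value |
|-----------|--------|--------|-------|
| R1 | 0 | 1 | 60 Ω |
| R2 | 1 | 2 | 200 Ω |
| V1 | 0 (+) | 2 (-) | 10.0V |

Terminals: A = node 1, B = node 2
R1 and R2 are in series across V1 (node 0 → node 1 → node 2), and the output A–B is taken across R2, so this is a voltage divider.
Series current: I = V1/(R1 + R2) = 10/(60 + 200) = 10/260 = 0.03846 A
V_R2 = I × R2 = V1 × R2/(R1 + R2) = 10 × 200/260 = 7.692 V

Final answer: 7.692 V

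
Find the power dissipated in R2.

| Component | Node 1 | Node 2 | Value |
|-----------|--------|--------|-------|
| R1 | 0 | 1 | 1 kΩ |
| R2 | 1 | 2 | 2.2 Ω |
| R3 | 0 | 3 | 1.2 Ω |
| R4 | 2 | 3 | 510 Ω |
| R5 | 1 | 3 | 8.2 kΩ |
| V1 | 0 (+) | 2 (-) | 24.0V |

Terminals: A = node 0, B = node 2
Nodal analysis, taking node 2 as the 0 V reference.
Source V1 fixes V_0 = 24 V.
KCL at each unknown node (sum of currents leaving = 0; resistances in Ω):
  Node 1: (V_1 - 24)/1000 + (V_1 - 0)/2.2 + (V_1 - V_3)/8200 = 0
  Node 3: (V_3 - 24)/1.2 + (V_3 - 0)/510 + (V_3 - V_1)/8200 = 0
Collecting terms (coefficients in siemens):
  0.4557·V_1 - 0.000122·V_3 = 0.024
  0.8354·V_3 - 0.000122·V_1 = 20
Determinant D = (0.4557)(0.8354) - (-0.000122)(-0.000122) = 0.3807
V_1 = [(0.024)(0.8354) - (-0.000122)(20)]/D = 0.05908 V
V_3 = [(0.4557)(20) - (0.024)(-0.000122)]/D = 23.94 V
I_R2 = (V_1 - V_2)/R2 = (0.05908 - 0)/2.2 = 0.02685 A
P_R2 = I_R2² × R2 = (0.02685)² × 2.2 = 0.001586 W

Final answer: 0.001586 W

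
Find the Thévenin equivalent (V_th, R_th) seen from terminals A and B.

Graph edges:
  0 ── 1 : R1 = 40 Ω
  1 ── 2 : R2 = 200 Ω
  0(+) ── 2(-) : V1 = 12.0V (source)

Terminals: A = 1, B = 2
Step 1 — V_th is the open-circuit voltage V_A - V_B (nothing connected across the terminals).
Nodal analysis, taking node 2 as the 0 V reference.
Source V1 fixes V_0 = 12 V.
KCL at each unknown node (sum of currents leaving = 0; resistances in Ω):
  Node 1: (V_1 - 12)/40 + (V_1 - 0)/200 = 0
Collecting terms: 0.03 × V_1 = 0.3  =>  V_1 = 10 V
V_th = V_1 - V_2 = 10 - 0 = 10 V
Step 2 — R_th: zero the source — replace V1 by a short circuit (node 2 merges into node 0) — and find the resistance seen between A (node 1) and B (node 0).
Reduce the network between node 1 (A) and node 0 (B) by series/parallel combination:
  Rp1 = R1 ‖ R2 (parallel, both between nodes 0 and 1) = 1/(1/40 + 1/200) = 33.33 Ω
R_th = 33.33 Ω

Final answer: V_th = 10 V, R_th = 33.33 Ω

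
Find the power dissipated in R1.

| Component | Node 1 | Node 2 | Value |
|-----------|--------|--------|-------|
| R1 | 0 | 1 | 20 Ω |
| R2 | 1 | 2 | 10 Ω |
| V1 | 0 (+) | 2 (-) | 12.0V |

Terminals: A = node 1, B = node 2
Nodal analysis, taking node 2 as the 0 V reference.
Source V1 fixes V_0 = 12 V.
KCL at each unknown node (sum of currents leaving = 0; resistances in Ω):
  Node 1: (V_1 - 12)/20 + (V_1 - 0)/10 = 0
Collecting terms: 0.15 × V_1 = 0.6  =>  V_1 = 4 V
I_R1 = (V_0 - V_1)/R1 = (12 - 4)/20 = 0.4 A
P_R1 = I_R1² × R1 = (0.4)² × 20 = 3.2 W

Final answer: 3.2 W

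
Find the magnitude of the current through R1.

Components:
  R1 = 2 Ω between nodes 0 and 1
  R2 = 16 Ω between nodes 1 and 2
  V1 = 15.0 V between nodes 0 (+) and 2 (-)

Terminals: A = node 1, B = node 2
Nodal analysis, taking node 2 as the 0 V reference.
Source V1 fixes V_0 = 15 V.
KCL at each unknown node (sum of currents leaving = 0; resistances in Ω):
  Node 1: (V_1 - 15)/2 + (V_1 - 0)/16 = 0
Collecting terms: 0.5625 × V_1 = 7.5  =>  V_1 = 13.33 V
I_R1 = (V_0 - V_1)/R1 = (15 - 13.33)/2 = 0.8333 A
|I_R1| = 0.8333 A

Final answer: |I_R1| = 0.8333 A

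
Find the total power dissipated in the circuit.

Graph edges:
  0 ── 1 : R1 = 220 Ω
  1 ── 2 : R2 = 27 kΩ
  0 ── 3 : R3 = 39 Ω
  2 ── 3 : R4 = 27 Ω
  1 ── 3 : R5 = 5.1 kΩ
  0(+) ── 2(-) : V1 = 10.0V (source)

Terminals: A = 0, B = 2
Nodal analysis, taking node 2 as the 0 V reference.
Source V1 fixes V_0 = 10 V.
KCL at each unknown node (sum of currents leaving = 0; resistances in Ω):
  Node 1: (V_1 - 10)/220 + (V_1 - 0)/27000 + (V_1 - V_3)/5100 = 0
  Node 3: (V_3 - 10)/39 + (V_3 - 0)/27 + (V_3 - V_1)/5100 = 0
Collecting terms (coefficients in siemens):
  0.004779·V_1 - 0.0001961·V_3 = 0.04545
  0.06287·V_3 - 0.0001961·V_1 = 0.2564
Determinant D = (0.004779)(0.06287) - (-0.0001961)(-0.0001961) = 0.0003004
V_1 = [(0.04545)(0.06287) - (-0.0001961)(0.2564)]/D = 9.681 V
V_3 = [(0.004779)(0.2564) - (0.04545)(-0.0001961)]/D = 4.108 V
Power in each resistor, P = (ΔV)²/R:
  P_R1 = (10 - 9.681)²/220 = 0.0004633 W
  P_R2 = (9.681 - 0)²/27000 = 0.003471 W
  P_R3 = (10 - 4.108)²/39 = 0.89 W
  P_R4 = (0 - 4.108)²/27 = 0.6251 W
  P_R5 = (9.681 - 4.108)²/5100 = 0.006089 W
P_total = P_R1 + P_R2 + P_R3 + P_R4 + P_R5 = 1.525 W

Final answer: 1.525 W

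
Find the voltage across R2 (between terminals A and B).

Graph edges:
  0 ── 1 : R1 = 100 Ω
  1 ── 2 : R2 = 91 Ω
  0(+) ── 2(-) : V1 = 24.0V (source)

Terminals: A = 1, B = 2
R1 and R2 are in series across V1 (node 0 → node 1 → node 2), and the output A–B is taken across R2, so this is a voltage divider.
Series current: I = V1/(R1 + R2) = 24/(100 + 91) = 24/191 = 0.1257 A
V_R2 = I × R2 = V1 × R2/(R1 + R2) = 24 × 91/191 = 11.43 V

Final answer: 11.43 V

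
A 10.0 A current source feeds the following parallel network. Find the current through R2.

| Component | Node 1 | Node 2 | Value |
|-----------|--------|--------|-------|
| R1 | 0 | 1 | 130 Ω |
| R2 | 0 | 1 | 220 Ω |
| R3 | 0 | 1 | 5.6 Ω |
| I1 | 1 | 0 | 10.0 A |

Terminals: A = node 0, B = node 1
All resistors sit directly between nodes 0 and 1, so they are in parallel and share one voltage V; the full source current 10 A splits among them.
1/R_par = 1/130 + 1/220 + 1/5.6 = 0.1908 S  =>  R_par = 5.241 Ω
V = I × R_par = 10 × 5.241 = 52.41 V
I_R2 = V/R2 = 52.41/220 = 0.2382 A

Final answer: 0.2382 A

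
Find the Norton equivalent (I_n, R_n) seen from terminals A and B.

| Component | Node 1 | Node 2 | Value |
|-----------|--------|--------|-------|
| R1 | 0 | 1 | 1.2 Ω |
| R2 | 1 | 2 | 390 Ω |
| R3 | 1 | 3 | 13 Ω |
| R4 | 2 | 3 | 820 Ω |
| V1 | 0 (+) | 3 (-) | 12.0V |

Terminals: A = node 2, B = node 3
Find the Thévenin equivalent first; then I_n = V_th/R_th and R_n = R_th.
Step 1 — V_th is the open-circuit voltage V_A - V_B (nothing connected across the terminals).
Nodal analysis, taking node 3 as the 0 V reference.
Source V1 fixes V_0 = 12 V.
KCL at each unknown node (sum of currents leaving = 0; resistances in Ω):
  Node 1: (V_1 - 12)/1.2 + (V_1 - V_2)/390 + (V_1 - 0)/13 = 0
  Node 2: (V_2 - V_1)/390 + (V_2 - 0)/820 = 0
Collecting terms (coefficients in siemens):
  0.9128·V_1 - 0.002564·V_2 = 10
  0.003784·V_2 - 0.002564·V_1 = 0
Determinant D = (0.9128)(0.003784) - (-0.002564)(-0.002564) = 0.003447
V_1 = [(10)(0.003784) - (-0.002564)(0)]/D = 10.98 V
V_2 = [(0.9128)(0) - (10)(-0.002564)]/D = 7.438 V
V_th = V_2 - V_3 = 7.438 - 0 = 7.438 V
Step 2 — R_th: zero the source — replace V1 by a short circuit (node 3 merges into node 0) — and find the resistance seen between A (node 2) and B (node 0).
Reduce the network between node 2 (A) and node 0 (B) by series/parallel combination:
  Rp1 = R1 ‖ R3 (parallel, both between nodes 0 and 1) = 1/(1/1.2 + 1/13) = 1.099 Ω
  Rs1 = R2 + Rp1 (series, joined only at node 1) = 390 + 1.099 = 391.1 Ω
  Rp2 = R4 ‖ Rs1 (parallel, both between nodes 0 and 2) = 1/(1/820 + 1/391.1) = 264.8 Ω
R_th = 264.8 Ω
I_n = V_th/R_th = 7.438/264.8 = 0.02809 A, and R_n = R_th = 264.8 Ω

Final answer: I_n = 0.02809 A, R_n = 264.8 Ω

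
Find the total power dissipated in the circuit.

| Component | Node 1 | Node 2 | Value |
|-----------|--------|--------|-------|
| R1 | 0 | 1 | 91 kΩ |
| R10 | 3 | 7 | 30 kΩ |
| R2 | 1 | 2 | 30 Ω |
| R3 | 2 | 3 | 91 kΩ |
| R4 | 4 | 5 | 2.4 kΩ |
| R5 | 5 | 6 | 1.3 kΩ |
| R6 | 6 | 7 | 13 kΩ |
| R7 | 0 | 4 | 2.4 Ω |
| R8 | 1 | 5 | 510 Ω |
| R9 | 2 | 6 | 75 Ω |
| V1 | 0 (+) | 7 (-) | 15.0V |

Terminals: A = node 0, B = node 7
Nodal analysis, taking node 7 as the 0 V reference.
Source V1 fixes V_0 = 15 V.
KCL at each unknown node (sum of currents leaving = 0; resistances in Ω):
  Node 1: (V_1 - 15)/91000 + (V_1 - V_2)/30 + (V_1 - V_5)/510 = 0
  Node 2: (V_2 - V_1)/30 + (V_2 - V_3)/91000 + (V_2 - V_6)/75 = 0
  Node 3: (V_3 - V_2)/91000 + (V_3 - 0)/30000 = 0
  Node 4: (V_4 - V_5)/2400 + (V_4 - 15)/2.4 = 0
  Node 5: (V_5 - V_4)/2400 + (V_5 - V_6)/1300 + (V_5 - V_1)/510 = 0
  Node 6: (V_6 - V_5)/1300 + (V_6 - 0)/13000 + (V_6 - V_2)/75 = 0
Collecting terms (coefficients in siemens):
  0.03531·V_1 - 0.03333·V_2 - 0.001961·V_5 = 0.0001648
  0.04668·V_2 - 0.03333·V_1 - 0.00001099·V_3 - 0.01333·V_6 = 0
  0.00004432·V_3 - 0.00001099·V_2 = 0
  0.4171·V_4 - 0.0004167·V_5 = 6.25
  0.003147·V_5 - 0.001961·V_1 - 0.0004167·V_4 - 0.0007692·V_6 = 0
  0.01418·V_6 - 0.01333·V_2 - 0.0007692·V_5 = 0
Solving these 6 simultaneous equations (Gaussian elimination) gives:
  V_1 = 12.23 V, V_2 = 12.21 V, V_3 = 3.028 V, V_4 = 15 V
  V_5 = 12.58 V, V_6 = 12.17 V
Power in each resistor, P = (ΔV)²/R:
  P_R1 = (15 - 12.23)²/91000 = 0.00008414 W
  P_R2 = (12.23 - 12.21)²/30 = 0.00001537 W
  P_R3 = (12.21 - 3.028)²/91000 = 0.0009268 W
  P_R4 = (15 - 12.58)²/2400 = 0.00243 W
  P_R5 = (12.58 - 12.17)²/1300 = 0.0001339 W
  P_R6 = (12.17 - 0)²/13000 = 0.01138 W
  P_R7 = (15 - 15)²/2.4 = 0.00000243 W
  P_R8 = (12.23 - 12.58)²/510 = 0.0002396 W
  P_R9 = (12.21 - 12.17)²/75 = 0.00002836 W
  P_R10 = (3.028 - 0)²/30000 = 0.0003056 W
P_total = P_R1 + P_R2 + P_R3 + P_R4 + P_R5 + P_R6 + P_R7 + P_R8 + P_R9 + P_R10 = 0.01555 W

Final answer: 0.01555 W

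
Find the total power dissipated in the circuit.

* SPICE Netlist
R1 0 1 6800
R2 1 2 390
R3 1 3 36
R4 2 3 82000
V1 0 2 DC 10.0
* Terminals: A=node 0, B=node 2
Nodal analysis, taking node 2 as the 0 V reference.
Source V1 fixes V_0 = 10 V.
KCL at each unknown node (sum of currents leaving = 0; resistances in Ω):
  Node 1: (V_1 - 10)/6800 + (V_1 - 0)/390 + (V_1 - V_3)/36 = 0
  Node 3: (V_3 - V_1)/36 + (V_3 - 0)/82000 = 0
Collecting terms (coefficients in siemens):
  0.03049·V_1 - 0.02778·V_3 = 0.001471
  0.02779·V_3 - 0.02778·V_1 = 0
Determinant D = (0.03049)(0.02779) - (-0.02778)(-0.02778) = 0.00007568
V_1 = [(0.001471)(0.02779) - (-0.02778)(0)]/D = 0.54 V
V_3 = [(0.03049)(0) - (0.001471)(-0.02778)]/D = 0.5398 V
Power in each resistor, P = (ΔV)²/R:
  P_R1 = (10 - 0.54)²/6800 = 0.01316 W
  P_R2 = (0.54 - 0)²/390 = 0.0007477 W
  P_R3 = (0.54 - 0.5398)²/36 = 0.00000000156 W
  P_R4 = (0 - 0.5398)²/82000 = 0.000003553 W
P_total = P_R1 + P_R2 + P_R3 + P_R4 = 0.01391 W

Final answer: 0.01391 W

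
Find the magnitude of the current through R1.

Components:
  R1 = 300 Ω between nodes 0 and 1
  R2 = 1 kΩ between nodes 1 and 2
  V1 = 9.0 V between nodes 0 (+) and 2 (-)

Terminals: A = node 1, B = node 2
Nodal analysis, taking node 2 as the 0 V reference.
Source V1 fixes V_0 = 9 V.
KCL at each unknown node (sum of currents leaving = 0; resistances in Ω):
  Node 1: (V_1 - 9)/300 + (V_1 - 0)/1000 = 0
Collecting terms: 0.004333 × V_1 = 0.03  =>  V_1 = 6.923 V
I_R1 = (V_0 - V_1)/R1 = (9 - 6.923)/300 = 0.006923 A
|I_R1| = 0.006923 A

Final answer: |I_R1| = 0.006923 A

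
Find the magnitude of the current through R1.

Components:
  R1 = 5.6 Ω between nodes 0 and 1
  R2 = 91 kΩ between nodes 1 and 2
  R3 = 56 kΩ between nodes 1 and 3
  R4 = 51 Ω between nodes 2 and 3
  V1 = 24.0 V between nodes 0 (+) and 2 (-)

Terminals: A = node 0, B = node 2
Nodal analysis, taking node 2 as the 0 V reference.
Source V1 fixes V_0 = 24 V.
KCL at each unknown node (sum of currents leaving = 0; resistances in Ω):
  Node 1: (V_1 - 24)/5.6 + (V_1 - 0)/91000 + (V_1 - V_3)/56000 = 0
  Node 3: (V_3 - V_1)/56000 + (V_3 - 0)/51 = 0
Collecting terms (coefficients in siemens):
  0.1786·V_1 - 0.00001786·V_3 = 4.286
  0.01963·V_3 - 0.00001786·V_1 = 0
Determinant D = (0.1786)(0.01963) - (-0.00001786)(-0.00001786) = 0.003505
V_1 = [(4.286)(0.01963) - (-0.00001786)(0)]/D = 24 V
V_3 = [(0.1786)(0) - (4.286)(-0.00001786)]/D = 0.02183 V
I_R1 = (V_0 - V_1)/R1 = (24 - 24)/5.6 = 0.0006918 A
|I_R1| = 0.0006918 A

Final answer: |I_R1| = 0.0006918 A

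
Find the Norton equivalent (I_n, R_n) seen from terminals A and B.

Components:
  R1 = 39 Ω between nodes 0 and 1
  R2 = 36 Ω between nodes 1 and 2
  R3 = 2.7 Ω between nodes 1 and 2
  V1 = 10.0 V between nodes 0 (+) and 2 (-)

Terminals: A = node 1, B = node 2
Find the Thévenin equivalent first; then I_n = V_th/R_th and R_n = R_th.
Step 1 — V_th is the open-circuit voltage V_A - V_B (nothing connected across the terminals).
Nodal analysis, taking node 2 as the 0 V reference.
Source V1 fixes V_0 = 10 V.
KCL at each unknown node (sum of currents leaving = 0; resistances in Ω):
  Node 1: (V_1 - 10)/39 + (V_1 - 0)/36 + (V_1 - 0)/2.7 = 0
Collecting terms: 0.4238 × V_1 = 0.2564  =>  V_1 = 0.605 V
V_th = V_1 - V_2 = 0.605 - 0 = 0.605 V
Step 2 — R_th: zero the source — replace V1 by a short circuit (node 2 merges into node 0) — and find the resistance seen between A (node 1) and B (node 0).
Reduce the network between node 1 (A) and node 0 (B) by series/parallel combination:
  Rp1 = R1 ‖ R2 ‖ R3 (parallel, all between nodes 0 and 1) = 1/(1/39 + 1/36 + 1/2.7) = 2.36 Ω
R_th = 2.36 Ω
I_n = V_th/R_th = 0.605/2.36 = 0.2564 A, and R_n = R_th = 2.36 Ω

Final answer: I_n = 0.2564 A, R_n = 2.36 Ω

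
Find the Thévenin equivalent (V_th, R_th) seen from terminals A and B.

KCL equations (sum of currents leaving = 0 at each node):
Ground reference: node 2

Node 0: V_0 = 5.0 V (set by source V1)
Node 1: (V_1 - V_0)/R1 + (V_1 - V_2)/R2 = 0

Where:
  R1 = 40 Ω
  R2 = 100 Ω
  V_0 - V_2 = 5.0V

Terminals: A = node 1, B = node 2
Step 1 — V_th is the open-circuit voltage V_A - V_B (nothing connected across the terminals).
Nodal analysis, taking node 2 as the 0 V reference.
Source V1 fixes V_0 = 5 V.
KCL at each unknown node (sum of currents leaving = 0; resistances in Ω):
  Node 1: (V_1 - 5)/40 + (V_1 - 0)/100 = 0
Collecting terms: 0.035 × V_1 = 0.125  =>  V_1 = 3.571 V
V_th = V_1 - V_2 = 3.571 - 0 = 3.571 V
Step 2 — R_th: zero the source — replace V1 by a short circuit (node 2 merges into node 0) — and find the resistance seen between A (node 1) and B (node 0).
Reduce the network between node 1 (A) and node 0 (B) by series/parallel combination:
  Rp1 = R1 ‖ R2 (parallel, both between nodes 0 and 1) = 1/(1/40 + 1/100) = 28.57 Ω
R_th = 28.57 Ω

Final answer: V_th = 3.571 V, R_th = 28.57 Ω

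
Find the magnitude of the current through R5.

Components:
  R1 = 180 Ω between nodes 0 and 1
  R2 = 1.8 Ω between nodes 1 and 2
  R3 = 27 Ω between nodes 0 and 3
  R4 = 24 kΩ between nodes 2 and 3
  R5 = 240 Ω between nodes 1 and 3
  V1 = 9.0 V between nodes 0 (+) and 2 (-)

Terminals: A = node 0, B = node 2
Nodal analysis, taking node 2 as the 0 V reference.
Source V1 fixes V_0 = 9 V.
KCL at each unknown node (sum of currents leaving = 0; resistances in Ω):
  Node 1: (V_1 - 9)/180 + (V_1 - 0)/1.8 + (V_1 - V_3)/240 = 0
  Node 3: (V_3 - 9)/27 + (V_3 - 0)/24000 + (V_3 - V_1)/240 = 0
Collecting terms (coefficients in siemens):
  0.5653·V_1 - 0.004167·V_3 = 0.05
  0.04125·V_3 - 0.004167·V_1 = 0.3333
Determinant D = (0.5653)(0.04125) - (-0.004167)(-0.004167) = 0.0233
V_1 = [(0.05)(0.04125) - (-0.004167)(0.3333)]/D = 0.1481 V
V_3 = [(0.5653)(0.3333) - (0.05)(-0.004167)]/D = 8.097 V
I_R5 = (V_1 - V_3)/R5 = (0.1481 - 8.097)/240 = -0.03312 A
|I_R5| = 0.03312 A

Final answer: |I_R5| = 0.03312 A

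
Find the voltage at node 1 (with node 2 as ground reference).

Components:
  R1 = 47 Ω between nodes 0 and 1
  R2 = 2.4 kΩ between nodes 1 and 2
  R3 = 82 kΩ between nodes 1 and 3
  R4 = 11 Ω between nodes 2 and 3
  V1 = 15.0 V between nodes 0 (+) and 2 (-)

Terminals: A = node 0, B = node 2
Nodal analysis, taking node 2 as the 0 V reference.
Source V1 fixes V_0 = 15 V.
KCL at each unknown node (sum of currents leaving = 0; resistances in Ω):
  Node 1: (V_1 - 15)/47 + (V_1 - 0)/2400 + (V_1 - V_3)/82000 = 0
  Node 3: (V_3 - V_1)/82000 + (V_3 - 0)/11 = 0
Collecting terms (coefficients in siemens):
  0.02171·V_1 - 0.0000122·V_3 = 0.3191
  0.09092·V_3 - 0.0000122·V_1 = 0
Determinant D = (0.02171)(0.09092) - (-0.0000122)(-0.0000122) = 0.001973
V_1 = [(0.3191)(0.09092) - (-0.0000122)(0)]/D = 14.7 V
V_3 = [(0.02171)(0) - (0.3191)(-0.0000122)]/D = 0.001972 V
The requested potential is V_1 = 14.7 V.

Final answer: V_1 = 14.7 V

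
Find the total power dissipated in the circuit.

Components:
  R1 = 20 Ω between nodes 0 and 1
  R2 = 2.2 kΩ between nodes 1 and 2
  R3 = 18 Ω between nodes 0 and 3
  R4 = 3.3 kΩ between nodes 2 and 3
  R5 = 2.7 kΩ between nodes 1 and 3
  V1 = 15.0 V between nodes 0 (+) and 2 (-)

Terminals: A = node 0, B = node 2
Nodal analysis, taking node 2 as the 0 V reference.
Source V1 fixes V_0 = 15 V.
KCL at each unknown node (sum of currents leaving = 0; resistances in Ω):
  Node 1: (V_1 - 15)/20 + (V_1 - 0)/2200 + (V_1 - V_3)/2700 = 0
  Node 3: (V_3 - 15)/18 + (V_3 - 0)/3300 + (V_3 - V_1)/2700 = 0
Collecting terms (coefficients in siemens):
  0.05082·V_1 - 0.0003704·V_3 = 0.75
  0.05623·V_3 - 0.0003704·V_1 = 0.8333
Determinant D = (0.05082)(0.05623) - (-0.0003704)(-0.0003704) = 0.002858
V_1 = [(0.75)(0.05623) - (-0.0003704)(0.8333)]/D = 14.87 V
V_3 = [(0.05082)(0.8333) - (0.75)(-0.0003704)]/D = 14.92 V
Power in each resistor, P = (ΔV)²/R:
  P_R1 = (15 - 14.87)²/20 = 0.0009078 W
  P_R2 = (14.87 - 0)²/2200 = 0.1004 W
  P_R3 = (15 - 14.92)²/18 = 0.0003711 W
  P_R4 = (0 - 14.92)²/3300 = 0.06744 W
  P_R5 = (14.87 - 14.92)²/2700 = 0.000001041 W
P_total = P_R1 + P_R2 + P_R3 + P_R4 + P_R5 = 0.1692 W

Final answer: 0.1692 W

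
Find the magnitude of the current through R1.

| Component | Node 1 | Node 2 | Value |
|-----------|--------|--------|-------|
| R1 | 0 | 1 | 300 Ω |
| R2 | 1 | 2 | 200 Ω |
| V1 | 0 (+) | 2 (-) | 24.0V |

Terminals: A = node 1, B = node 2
Nodal analysis, taking node 2 as the 0 V reference.
Source V1 fixes V_0 = 24 V.
KCL at each unknown node (sum of currents leaving = 0; resistances in Ω):
  Node 1: (V_1 - 24)/300 + (V_1 - 0)/200 = 0
Collecting terms: 0.008333 × V_1 = 0.08  =>  V_1 = 9.6 V
I_R1 = (V_0 - V_1)/R1 = (24 - 9.6)/300 = 0.048 A
|I_R1| = 0.048 A

Final answer: |I_R1| = 0.048 A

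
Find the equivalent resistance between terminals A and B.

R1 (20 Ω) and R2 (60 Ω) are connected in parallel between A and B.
Reduce the network between node 0 (A) and node 1 (B) by series/parallel combination:
  Rp1 = R1 ‖ R2 (parallel, both between nodes 0 and 1) = 1/(1/20 + 1/60) = 15 Ω
R_eq = 15 Ω

Final answer: 15 Ω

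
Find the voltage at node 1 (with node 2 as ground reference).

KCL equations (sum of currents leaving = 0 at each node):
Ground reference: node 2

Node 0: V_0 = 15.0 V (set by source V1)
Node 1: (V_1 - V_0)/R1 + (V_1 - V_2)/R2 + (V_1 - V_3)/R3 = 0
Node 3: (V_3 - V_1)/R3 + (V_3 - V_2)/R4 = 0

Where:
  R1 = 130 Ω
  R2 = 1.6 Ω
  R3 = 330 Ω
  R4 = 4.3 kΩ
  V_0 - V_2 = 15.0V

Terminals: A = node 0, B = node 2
Nodal analysis, taking node 2 as the 0 V reference.
Source V1 fixes V_0 = 15 V.
KCL at each unknown node (sum of currents leaving = 0; resistances in Ω):
  Node 1: (V_1 - 15)/130 + (V_1 - 0)/1.6 + (V_1 - V_3)/330 = 0
  Node 3: (V_3 - V_1)/330 + (V_3 - 0)/4300 = 0
Collecting terms (coefficients in siemens):
  0.6357·V_1 - 0.00303·V_3 = 0.1154
  0.003263·V_3 - 0.00303·V_1 = 0
Determinant D = (0.6357)(0.003263) - (-0.00303)(-0.00303) = 0.002065
V_1 = [(0.1154)(0.003263) - (-0.00303)(0)]/D = 0.1823 V
V_3 = [(0.6357)(0) - (0.1154)(-0.00303)]/D = 0.1693 V
The requested potential is V_1 = 0.1823 V.

Final answer: V_1 = 0.1823 V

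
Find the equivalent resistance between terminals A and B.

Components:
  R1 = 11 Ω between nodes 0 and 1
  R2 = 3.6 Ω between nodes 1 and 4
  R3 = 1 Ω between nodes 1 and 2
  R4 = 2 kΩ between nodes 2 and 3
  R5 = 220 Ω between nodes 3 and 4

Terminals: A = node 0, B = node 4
Reduce the network between node 0 (A) and node 4 (B) by series/parallel combination:
  Rs1 = R3 + R4 (series, joined only at node 2) = 1 + 2000 = 2001 Ω
  Rs2 = R5 + Rs1 (series, joined only at node 3) = 220 + 2001 = 2221 Ω
  Rp1 = R2 ‖ Rs2 (parallel, both between nodes 1 and 4) = 1/(1/3.6 + 1/2221) = 3.594 Ω
  Rs3 = R1 + Rp1 (series, joined only at node 1) = 11 + 3.594 = 14.59 Ω
R_eq = 14.59 Ω

Final answer: 14.59 Ω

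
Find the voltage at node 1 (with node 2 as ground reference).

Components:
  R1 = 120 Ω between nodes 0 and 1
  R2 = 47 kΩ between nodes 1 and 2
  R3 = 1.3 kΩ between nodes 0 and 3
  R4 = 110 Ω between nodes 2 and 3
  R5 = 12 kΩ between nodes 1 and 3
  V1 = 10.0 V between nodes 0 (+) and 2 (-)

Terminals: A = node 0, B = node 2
Nodal analysis, taking node 2 as the 0 V reference.
Source V1 fixes V_0 = 10 V.
KCL at each unknown node (sum of currents leaving = 0; resistances in Ω):
  Node 1: (V_1 - 10)/120 + (V_1 - 0)/47000 + (V_1 - V_3)/12000 = 0
  Node 3: (V_3 - 10)/1300 + (V_3 - 0)/110 + (V_3 - V_1)/12000 = 0
Collecting terms (coefficients in siemens):
  0.008438·V_1 - 0.00008333·V_3 = 0.08333
  0.009943·V_3 - 0.00008333·V_1 = 0.007692
Determinant D = (0.008438)(0.009943) - (-0.00008333)(-0.00008333) = 0.0000839
V_1 = [(0.08333)(0.009943) - (-0.00008333)(0.007692)]/D = 9.884 V
V_3 = [(0.008438)(0.007692) - (0.08333)(-0.00008333)]/D = 0.8564 V
The requested potential is V_1 = 9.884 V.

Final answer: V_1 = 9.884 V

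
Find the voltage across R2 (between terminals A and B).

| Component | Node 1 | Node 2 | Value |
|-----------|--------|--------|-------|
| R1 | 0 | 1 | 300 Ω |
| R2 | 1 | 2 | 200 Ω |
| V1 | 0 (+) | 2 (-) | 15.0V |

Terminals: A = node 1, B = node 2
R1 and R2 are in series across V1 (node 0 → node 1 → node 2), and the output A–B is taken across R2, so this is a voltage divider.
Series current: I = V1/(R1 + R2) = 15/(300 + 200) = 15/500 = 0.03 A
V_R2 = I × R2 = V1 × R2/(R1 + R2) = 15 × 200/500 = 6 V

Final answer: 6 V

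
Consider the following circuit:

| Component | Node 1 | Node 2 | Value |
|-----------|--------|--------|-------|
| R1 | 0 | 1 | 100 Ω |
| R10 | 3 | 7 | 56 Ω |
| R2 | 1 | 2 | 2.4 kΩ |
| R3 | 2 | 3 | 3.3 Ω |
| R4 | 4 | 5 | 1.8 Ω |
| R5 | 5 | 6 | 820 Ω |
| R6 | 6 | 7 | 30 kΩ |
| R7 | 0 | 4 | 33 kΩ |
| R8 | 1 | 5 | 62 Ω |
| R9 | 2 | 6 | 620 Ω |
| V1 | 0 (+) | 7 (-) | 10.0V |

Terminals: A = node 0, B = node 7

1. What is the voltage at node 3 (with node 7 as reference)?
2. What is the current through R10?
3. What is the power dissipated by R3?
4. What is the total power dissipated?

Nodal analysis, taking node 7 as the 0 V reference.
Source V1 fixes V_0 = 10 V.
KCL at each unknown node (sum of currents leaving = 0; resistances in Ω):
  Node 1: (V_1 - 10)/100 + (V_1 - V_2)/2400 + (V_1 - V_5)/62 = 0
  Node 2: (V_2 - V_1)/2400 + (V_2 - V_3)/3.3 + (V_2 - V_6)/620 = 0
  Node 3: (V_3 - V_2)/3.3 + (V_3 - 0)/56 = 0
  Node 4: (V_4 - V_5)/1.8 + (V_4 - 10)/33000 = 0
  Node 5: (V_5 - V_4)/1.8 + (V_5 - V_6)/820 + (V_5 - V_1)/62 = 0
  Node 6: (V_6 - V_5)/820 + (V_6 - 0)/30000 + (V_6 - V_2)/620 = 0
Collecting terms (coefficients in siemens):
  0.02655·V_1 - 0.0004167·V_2 - 0.01613·V_5 = 0.1
  0.3051·V_2 - 0.0004167·V_1 - 0.303·V_3 - 0.001613·V_6 = 0
  0.3209·V_3 - 0.303·V_2 = 0
  0.5556·V_4 - 0.5556·V_5 = 0.000303
  0.5729·V_5 - 0.01613·V_1 - 0.5556·V_4 - 0.00122·V_6 = 0
  0.002866·V_6 - 0.001613·V_2 - 0.00122·V_5 = 0
Solving these 6 simultaneous equations (Gaussian elimination) gives:
  V_1 = 9.075 V, V_2 = 0.5431 V, V_3 = 0.5128 V, V_4 = 8.721 V
  V_5 = 8.721 V, V_6 = 4.017 V
Part 1:
  Read off the nodal solution: V_3 = 0.5128 V
Part 2:
  I_R10 = (V_3 - V_7)/R10 = (0.5128 - 0)/56 = 0.009158 A
  Magnitude: I_R10 = 0.009158 A
Part 3:
  I_R3 = (V_2 - V_3)/R3 = (0.5431 - 0.5128)/3.3 = 0.009158 A
  P_R3 = I_R3² × R3 = (0.009158)² × 3.3 = 0.0002768 W
Part 4:
  Power in each resistor, P = (ΔV)²/R:
    P_R1 = (10 - 9.075)²/100 = 0.008562 W
    P_R2 = (9.075 - 0.5431)²/2400 = 0.03033 W
    P_R3 = (0.5431 - 0.5128)²/3.3 = 0.0002768 W
    P_R4 = (8.721 - 8.721)²/1.8 = 0.000000002702 W
    P_R5 = (8.721 - 4.017)²/820 = 0.02699 W
    P_R6 = (4.017 - 0)²/30000 = 0.0005379 W
    P_R7 = (10 - 8.721)²/33000 = 0.00004954 W
    P_R8 = (9.075 - 8.721)²/62 = 0.002013 W
    P_R9 = (0.5431 - 4.017)²/620 = 0.01947 W
    P_R10 = (0.5128 - 0)²/56 = 0.004697 W
  P_total = P_R1 + P_R2 + P_R3 + P_R4 + P_R5 + P_R6 + P_R7 + P_R8 + P_R9 + P_R10 = 0.09292 W

Final answers:
1. V_3 = 0.5128 V
2. I_R10 = 0.009158 A
3. P_R3 = 0.0002768 W
4. P_total = 0.09292 W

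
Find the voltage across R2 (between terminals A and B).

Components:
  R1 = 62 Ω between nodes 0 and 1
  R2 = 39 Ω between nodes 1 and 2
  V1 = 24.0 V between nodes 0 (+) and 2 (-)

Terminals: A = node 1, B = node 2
R1 and R2 are in series across V1 (node 0 → node 1 → node 2), and the output A–B is taken across R2, so this is a voltage divider.
Series current: I = V1/(R1 + R2) = 24/(62 + 39) = 24/101 = 0.2376 A
V_R2 = I × R2 = V1 × R2/(R1 + R2) = 24 × 39/101 = 9.267 V

Final answer: 9.267 V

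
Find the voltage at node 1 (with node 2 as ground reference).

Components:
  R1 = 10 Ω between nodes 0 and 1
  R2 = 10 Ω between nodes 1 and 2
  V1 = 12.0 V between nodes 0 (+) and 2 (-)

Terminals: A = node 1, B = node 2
Nodal analysis, taking node 2 as the 0 V reference.
Source V1 fixes V_0 = 12 V.
KCL at each unknown node (sum of currents leaving = 0; resistances in Ω):
  Node 1: (V_1 - 12)/10 + (V_1 - 0)/10 = 0
Collecting terms: 0.2 × V_1 = 1.2  =>  V_1 = 6 V
The requested potential is V_1 = 6 V.

Final answer: V_1 = 6 V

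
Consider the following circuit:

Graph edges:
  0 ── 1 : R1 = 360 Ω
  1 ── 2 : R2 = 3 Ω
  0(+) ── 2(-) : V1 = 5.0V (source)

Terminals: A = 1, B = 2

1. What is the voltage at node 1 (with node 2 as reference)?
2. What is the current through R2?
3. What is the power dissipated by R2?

Nodal analysis, taking node 2 as the 0 V reference.
Source V1 fixes V_0 = 5 V.
KCL at each unknown node (sum of currents leaving = 0; resistances in Ω):
  Node 1: (V_1 - 5)/360 + (V_1 - 0)/3 = 0
Collecting terms: 0.3361 × V_1 = 0.01389  =>  V_1 = 0.04132 V
Part 1:
  Read off the nodal solution: V_1 = 0.04132 V
Part 2:
  I_R2 = (V_1 - V_2)/R2 = (0.04132 - 0)/3 = 0.01377 A
  Magnitude: I_R2 = 0.01377 A
Part 3:
  I_R2 = (V_1 - V_2)/R2 = (0.04132 - 0)/3 = 0.01377 A
  P_R2 = I_R2² × R2 = (0.01377)² × 3 = 0.0005692 W

Final answers:
1. V_1 = 0.04132 V
2. I_R2 = 0.01377 A
3. P_R2 = 0.0005692 W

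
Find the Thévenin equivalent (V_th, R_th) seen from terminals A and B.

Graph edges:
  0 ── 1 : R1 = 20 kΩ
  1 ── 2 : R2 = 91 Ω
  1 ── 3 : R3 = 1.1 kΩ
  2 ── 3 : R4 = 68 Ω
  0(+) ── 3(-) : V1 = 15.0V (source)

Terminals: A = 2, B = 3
Step 1 — V_th is the open-circuit voltage V_A - V_B (nothing connected across the terminals).
Nodal analysis, taking node 3 as the 0 V reference.
Source V1 fixes V_0 = 15 V.
KCL at each unknown node (sum of currents leaving = 0; resistances in Ω):
  Node 1: (V_1 - 15)/20000 + (V_1 - V_2)/91 + (V_1 - 0)/1100 = 0
  Node 2: (V_2 - V_1)/91 + (V_2 - 0)/68 = 0
Collecting terms (coefficients in siemens):
  0.01195·V_1 - 0.01099·V_2 = 0.00075
  0.02569·V_2 - 0.01099·V_1 = 0
Determinant D = (0.01195)(0.02569) - (-0.01099)(-0.01099) = 0.0001862
V_1 = [(0.00075)(0.02569) - (-0.01099)(0)]/D = 0.1035 V
V_2 = [(0.01195)(0) - (0.00075)(-0.01099)]/D = 0.04425 V
V_th = V_2 - V_3 = 0.04425 - 0 = 0.04425 V
Step 2 — R_th: zero the source — replace V1 by a short circuit (node 3 merges into node 0) — and find the resistance seen between A (node 2) and B (node 0).
Reduce the network between node 2 (A) and node 0 (B) by series/parallel combination:
  Rp1 = R1 ‖ R3 (parallel, both between nodes 0 and 1) = 1/(1/20000 + 1/1100) = 1043 Ω
  Rs1 = R2 + Rp1 (series, joined only at node 1) = 91 + 1043 = 1134 Ω
  Rp2 = R4 ‖ Rs1 (parallel, both between nodes 0 and 2) = 1/(1/68 + 1/1134) = 64.15 Ω
R_th = 64.15 Ω

Final answer: V_th = 0.04425 V, R_th = 64.15 Ω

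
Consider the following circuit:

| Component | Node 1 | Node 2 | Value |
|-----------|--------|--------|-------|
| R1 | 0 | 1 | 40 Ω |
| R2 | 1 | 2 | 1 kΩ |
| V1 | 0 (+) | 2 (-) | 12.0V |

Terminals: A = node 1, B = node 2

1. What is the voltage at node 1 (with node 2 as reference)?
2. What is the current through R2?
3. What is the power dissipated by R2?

Nodal analysis, taking node 2 as the 0 V reference.
Source V1 fixes V_0 = 12 V.
KCL at each unknown node (sum of currents leaving = 0; resistances in Ω):
  Node 1: (V_1 - 12)/40 + (V_1 - 0)/1000 = 0
Collecting terms: 0.026 × V_1 = 0.3  =>  V_1 = 11.54 V
Part 1:
  Read off the nodal solution: V_1 = 11.54 V
Part 2:
  I_R2 = (V_1 - V_2)/R2 = (11.54 - 0)/1000 = 0.01154 A
  Magnitude: I_R2 = 0.01154 A
Part 3:
  I_R2 = (V_1 - V_2)/R2 = (11.54 - 0)/1000 = 0.01154 A
  P_R2 = I_R2² × R2 = (0.01154)² × 1000 = 0.1331 W

Final answers:
1. V_1 = 11.54 V
2. I_R2 = 0.01154 A
3. P_R2 = 0.1331 W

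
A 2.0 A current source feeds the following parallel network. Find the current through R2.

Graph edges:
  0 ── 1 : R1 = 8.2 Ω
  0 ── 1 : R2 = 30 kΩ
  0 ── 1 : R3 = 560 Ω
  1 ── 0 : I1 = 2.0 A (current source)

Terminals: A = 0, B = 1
All resistors sit directly between nodes 0 and 1, so they are in parallel and share one voltage V; the full source current 2 A splits among them.
1/R_par = 1/8.2 + 1/30000 + 1/560 = 0.1238 S  =>  R_par = 8.079 Ω
V = I × R_par = 2 × 8.079 = 16.16 V
I_R2 = V/R2 = 16.16/30000 = 0.0005386 A

Final answer: 0.0005386 A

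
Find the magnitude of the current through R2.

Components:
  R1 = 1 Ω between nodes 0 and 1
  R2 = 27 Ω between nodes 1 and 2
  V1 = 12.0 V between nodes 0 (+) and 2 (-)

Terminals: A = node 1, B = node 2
Nodal analysis, taking node 2 as the 0 V reference.
Source V1 fixes V_0 = 12 V.
KCL at each unknown node (sum of currents leaving = 0; resistances in Ω):
  Node 1: (V_1 - 12)/1 + (V_1 - 0)/27 = 0
Collecting terms: 1.037 × V_1 = 12  =>  V_1 = 11.57 V
I_R2 = (V_1 - V_2)/R2 = (11.57 - 0)/27 = 0.4286 A
|I_R2| = 0.4286 A

Final answer: |I_R2| = 0.4286 A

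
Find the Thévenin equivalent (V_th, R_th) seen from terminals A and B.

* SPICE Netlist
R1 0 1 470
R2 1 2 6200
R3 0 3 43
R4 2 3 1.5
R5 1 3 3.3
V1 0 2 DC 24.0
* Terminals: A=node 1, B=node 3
Step 1 — V_th is the open-circuit voltage V_A - V_B (nothing connected across the terminals).
Nodal analysis, taking node 2 as the 0 V reference.
Source V1 fixes V_0 = 24 V.
KCL at each unknown node (sum of currents leaving = 0; resistances in Ω):
  Node 1: (V_1 - 24)/470 + (V_1 - 0)/6200 + (V_1 - V_3)/3.3 = 0
  Node 3: (V_3 - 24)/43 + (V_3 - 0)/1.5 + (V_3 - V_1)/3.3 = 0
Collecting terms (coefficients in siemens):
  0.3053·V_1 - 0.303·V_3 = 0.05106
  0.993·V_3 - 0.303·V_1 = 0.5581
Determinant D = (0.3053)(0.993) - (-0.303)(-0.303) = 0.2113
V_1 = [(0.05106)(0.993) - (-0.303)(0.5581)]/D = 1.04 V
V_3 = [(0.3053)(0.5581) - (0.05106)(-0.303)]/D = 0.8796 V
V_th = V_1 - V_3 = 1.04 - 0.8796 = 0.1607 V
Step 2 — R_th: zero the source — replace V1 by a short circuit (node 2 merges into node 0) — and find the resistance seen between A (node 1) and B (node 3).
Reduce the network between node 1 (A) and node 3 (B) by series/parallel combination:
  Rp1 = R1 ‖ R2 (parallel, both between nodes 0 and 1) = 1/(1/470 + 1/6200) = 436.9 Ω
  Rp2 = R3 ‖ R4 (parallel, both between nodes 0 and 3) = 1/(1/43 + 1/1.5) = 1.449 Ω
  Rs1 = Rp1 + Rp2 (series, joined only at node 0) = 436.9 + 1.449 = 438.3 Ω
  Rp3 = R5 ‖ Rs1 (parallel, both between nodes 1 and 3) = 1/(1/3.3 + 1/438.3) = 3.275 Ω
R_th = 3.275 Ω

Final answer: V_th = 0.1607 V, R_th = 3.275 Ω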